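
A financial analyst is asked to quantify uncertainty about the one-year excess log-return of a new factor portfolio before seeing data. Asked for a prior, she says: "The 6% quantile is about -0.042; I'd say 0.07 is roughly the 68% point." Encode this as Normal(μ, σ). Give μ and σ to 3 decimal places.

μ = 0.044, σ = 0.055

The p-quantile of Normal(μ,σ) is μ + z_p·σ, with z_{0.06} = -1.555 and z_{0.68} = 0.4677.
Eliminate σ: μ = (z₂·x₁ − z₁·x₂)/(z₂ − z₁) = (0.4677·-0.042 − (-1.555)·0.07)/2.022 = 0.044.
Then σ = (x₂ − x₁)/(z₂ − z₁) = (0.07 − -0.042)/2.022 = 0.055.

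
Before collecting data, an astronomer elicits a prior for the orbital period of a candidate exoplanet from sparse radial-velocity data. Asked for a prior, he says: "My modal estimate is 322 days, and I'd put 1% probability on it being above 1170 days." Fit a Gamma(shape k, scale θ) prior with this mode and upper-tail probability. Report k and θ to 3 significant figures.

Gamma(k,θ) with k>1 has mode (k−1)θ, so θ = 322/(k−1).
Need P(X < 1170) = 0.99 with θ tied to k this way. Start at k = 2, θ = 322: P(X<1170) ≈ 0.878.
Too low — raise k to concentrate. Iterating converges to k ≈ 3.58.
Then θ = 322/(3.58−1) ≈ 125.

k ≈ 3.58, θ ≈ 125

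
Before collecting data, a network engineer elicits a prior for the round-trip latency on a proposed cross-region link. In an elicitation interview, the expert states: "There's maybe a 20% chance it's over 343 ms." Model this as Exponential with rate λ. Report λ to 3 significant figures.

λ ≈ 0.00469

P(T > 343.0) = e^(−λ·343.0) = 0.2, so λ = −ln(0.2)/343.0 = 0.00469.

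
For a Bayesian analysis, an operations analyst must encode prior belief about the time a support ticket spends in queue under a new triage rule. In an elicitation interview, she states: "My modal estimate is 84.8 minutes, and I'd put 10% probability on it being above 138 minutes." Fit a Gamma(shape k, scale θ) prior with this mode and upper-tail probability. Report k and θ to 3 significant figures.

Gamma(k,θ) with k>1 has mode (k−1)θ, so θ = 84.8/(k−1).
Need P(X < 138) = 0.9 with θ tied to k this way. Start at k = 2, θ = 84.8: P(X<138) ≈ 0.484.
Too low — raise k to concentrate. Iterating converges to k ≈ 8.94.
Then θ = 84.8/(8.94−1) ≈ 10.7.

k ≈ 8.94, θ ≈ 10.7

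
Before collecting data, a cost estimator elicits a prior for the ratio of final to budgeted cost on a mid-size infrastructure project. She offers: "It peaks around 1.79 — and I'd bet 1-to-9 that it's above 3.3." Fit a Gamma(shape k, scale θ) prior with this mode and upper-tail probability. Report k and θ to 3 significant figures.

k ≈ 6.1, θ ≈ 0.351

Gamma(k,θ) with k>1 has mode (k−1)θ, so θ = 1.79/(k−1).
Need P(X < 3.3) = 0.9 with θ tied to k this way. Start at k = 2, θ = 1.79: P(X<3.3) ≈ 0.550.
Too low — raise k to concentrate. Iterating converges to k ≈ 6.1.
Then θ = 1.79/(6.1−1) ≈ 0.351.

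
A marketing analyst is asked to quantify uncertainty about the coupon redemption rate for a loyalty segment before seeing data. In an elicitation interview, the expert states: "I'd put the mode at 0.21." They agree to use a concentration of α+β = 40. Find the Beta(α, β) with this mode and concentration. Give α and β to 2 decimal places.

For α,β > 1 the Beta mode is (α−1)/(α+β−2). With α+β = 40, the mode is (α−1)/38.
Set (α−1)/38 = 0.21 → α = 1 + 0.21·38 = 8.98.
β = 40 − α = 31.02.

α = 8.98, β = 31.02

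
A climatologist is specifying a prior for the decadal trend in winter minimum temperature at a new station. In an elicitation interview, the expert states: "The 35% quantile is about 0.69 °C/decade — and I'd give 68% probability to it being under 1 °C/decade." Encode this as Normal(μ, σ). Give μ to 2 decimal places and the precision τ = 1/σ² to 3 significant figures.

μ = 0.83, τ = 7.57

The p-quantile of Normal(μ,σ) is μ + z_p·σ, with z_{0.35} = -0.3853 and z_{0.68} = 0.4677.
Eliminate σ: μ = (z₂·x₁ − z₁·x₂)/(z₂ − z₁) = (0.4677·0.69 − (-0.3853)·1)/0.853 = 0.83.
Then σ = (x₂ − x₁)/(z₂ − z₁) = (1 − 0.69)/0.853 = 0.36.
Precision τ = 1/σ² = 1/0.3634² = 7.57.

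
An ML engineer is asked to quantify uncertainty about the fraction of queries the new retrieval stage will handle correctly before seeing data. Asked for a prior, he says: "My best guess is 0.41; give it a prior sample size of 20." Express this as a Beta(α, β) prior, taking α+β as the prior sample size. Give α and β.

Under the effective-sample-size interpretation, Beta(α, β) has prior mean α/(α+β) and prior sample size α+β.
So α+β = 20 and α/(α+β) = 0.41, giving α = 0.41·20 = 8.2 and β = 20 − 8.2 = 11.8.

α = 8.2, β = 11.8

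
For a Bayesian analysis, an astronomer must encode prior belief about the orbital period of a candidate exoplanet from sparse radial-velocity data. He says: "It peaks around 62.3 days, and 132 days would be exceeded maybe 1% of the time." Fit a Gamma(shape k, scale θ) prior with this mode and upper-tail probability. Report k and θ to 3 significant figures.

Gamma(k,θ) with k>1 has mode (k−1)θ, so θ = 62.3/(k−1).
Need P(X < 132) = 0.99 with θ tied to k this way. Start at k = 2, θ = 62.3: P(X<132) ≈ 0.625.
Too low — raise k to concentrate. Iterating converges to k ≈ 9.62.
Then θ = 62.3/(9.62−1) ≈ 7.23.

k ≈ 9.62, θ ≈ 7.23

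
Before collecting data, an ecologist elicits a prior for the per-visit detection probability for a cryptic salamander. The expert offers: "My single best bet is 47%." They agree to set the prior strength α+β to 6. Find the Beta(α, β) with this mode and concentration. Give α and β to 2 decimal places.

α = 2.88, β = 3.12

For α,β > 1 the Beta mode is (α−1)/(α+β−2). With α+β = 6, the mode is (α−1)/4.
Set (α−1)/4 = 0.47 → α = 1 + 0.47·4 = 2.88.
β = 6 − α = 3.12.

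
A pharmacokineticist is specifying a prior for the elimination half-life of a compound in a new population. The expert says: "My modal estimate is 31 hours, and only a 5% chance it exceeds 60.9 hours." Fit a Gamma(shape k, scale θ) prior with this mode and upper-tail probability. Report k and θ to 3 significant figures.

Gamma(k,θ) with k>1 has mode (k−1)θ, so θ = 31/(k−1).
Need P(X < 60.9) = 0.95 with θ tied to k this way. Start at k = 2, θ = 31: P(X<60.9) ≈ 0.584.
Too low — raise k to concentrate. Iterating converges to k ≈ 7.09.
Then θ = 31/(7.09−1) ≈ 5.09.

k ≈ 7.09, θ ≈ 5.09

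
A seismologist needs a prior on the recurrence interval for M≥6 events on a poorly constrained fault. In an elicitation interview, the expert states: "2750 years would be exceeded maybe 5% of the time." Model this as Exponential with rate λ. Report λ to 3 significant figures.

λ ≈ 0.00109

P(T > 2750.0) = e^(−λ·2750.0) = 0.05, so λ = −ln(0.05)/2750.0 = 0.00109.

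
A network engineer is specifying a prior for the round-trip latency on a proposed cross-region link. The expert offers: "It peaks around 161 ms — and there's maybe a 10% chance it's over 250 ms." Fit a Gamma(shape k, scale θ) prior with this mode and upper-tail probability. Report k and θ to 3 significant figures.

Gamma(k,θ) with k>1 has mode (k−1)θ, so θ = 161/(k−1).
Need P(X < 250) = 0.9 with θ tied to k this way. Start at k = 2, θ = 161: P(X<250) ≈ 0.460.
Too low — raise k to concentrate. Iterating converges to k ≈ 10.7.
Then θ = 161/(10.7−1) ≈ 16.7.

k ≈ 10.7, θ ≈ 16.7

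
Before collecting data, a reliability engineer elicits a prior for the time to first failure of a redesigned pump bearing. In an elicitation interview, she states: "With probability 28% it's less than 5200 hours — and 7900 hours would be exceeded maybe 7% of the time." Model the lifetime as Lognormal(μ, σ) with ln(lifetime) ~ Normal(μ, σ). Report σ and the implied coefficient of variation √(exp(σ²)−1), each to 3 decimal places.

If T ~ Lognormal(μ,σ) then ln T ~ Normal(μ,σ), so the p-quantile of ln T is μ + z_p·σ.
ln(5200) = 8.556 and ln(7900) = 8.975; z_{0.28} = -0.5828, z_{0.93} = 1.476.
σ = (8.975 − 8.556)/(1.476 − (-0.5828)) = 0.203.
μ = 8.556 − (-0.5828)·0.203 = 8.675.
CV = √(exp(σ²)−1) = √(exp(0.0413)−1) = 0.205.

σ ≈ 0.203, CV ≈ 0.205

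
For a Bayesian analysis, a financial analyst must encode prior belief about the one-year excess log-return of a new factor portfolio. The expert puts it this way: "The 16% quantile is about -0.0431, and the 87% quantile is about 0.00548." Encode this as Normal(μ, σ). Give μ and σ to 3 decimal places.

μ = -0.020, σ = 0.023

For Normal(μ,σ), the p-quantile is μ + z_p·σ. Here z_{0.16} = -0.9945, z_{0.87} = 1.126.
So -0.0431 = μ − 0.9945σ and 0.00548 = μ + 1.126σ.
Subtracting: σ = (0.00548 − -0.0431)/(1.126 − (-0.9945)) = 0.023.
Then μ = -0.0431 − (-0.9945)·0.023 = -0.020.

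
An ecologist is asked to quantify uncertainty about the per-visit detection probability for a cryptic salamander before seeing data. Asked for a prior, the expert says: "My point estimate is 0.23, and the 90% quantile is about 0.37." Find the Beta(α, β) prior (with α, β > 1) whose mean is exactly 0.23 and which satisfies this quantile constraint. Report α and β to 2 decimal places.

With mean 0.23 fixed, write α = 0.23s, β = 0.77s where s = α+β.
Need P(θ < 0.37) = 0.9 under Beta(0.23s, 0.77s). Normal approximation: (q−m)/√(m(1−m)/s) ≈ z_{0.9} = 1.28, so s ≈ 0.23·0.77·(1.28)²/(0.37−0.23)² = 14.8.
At s = 14.8: P(θ<0.37) ≈ 0.894. Adjusting to match 0.9 gives s ≈ 15.81.
So α = 0.23·15.81 ≈ 3.64, β = 0.77·15.81 ≈ 12.18.

α ≈ 3.64, β ≈ 12.18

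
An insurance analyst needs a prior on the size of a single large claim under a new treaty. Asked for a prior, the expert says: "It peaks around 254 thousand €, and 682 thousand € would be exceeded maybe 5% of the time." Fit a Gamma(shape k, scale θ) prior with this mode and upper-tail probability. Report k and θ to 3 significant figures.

k ≈ 3.76, θ ≈ 92

Gamma(k,θ) with k>1 has mode (k−1)θ, so θ = 254/(k−1).
Need P(X < 682) = 0.95 with θ tied to k this way. Start at k = 2, θ = 254: P(X<682) ≈ 0.749.
Too low — raise k to concentrate. Iterating converges to k ≈ 3.76.
Then θ = 254/(3.76−1) ≈ 92.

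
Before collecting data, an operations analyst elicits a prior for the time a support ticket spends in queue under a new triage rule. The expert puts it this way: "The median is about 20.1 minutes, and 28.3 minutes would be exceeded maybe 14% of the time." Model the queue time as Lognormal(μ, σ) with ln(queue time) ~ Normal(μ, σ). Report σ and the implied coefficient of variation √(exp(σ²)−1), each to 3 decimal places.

If T ~ Lognormal(μ,σ) then ln T ~ Normal(μ,σ), so the p-quantile of ln T is μ + z_p·σ.
ln(20.1) = 3.001 and ln(28.3) = 3.343; z_{0.5} = 0, z_{0.86} = 1.08.
σ = (3.343 − 3.001)/(1.08 − (0)) = 0.317.
μ = 3.001 − (0)·0.317 = 3.001.
CV = √(exp(σ²)−1) = √(exp(0.1003)−1) = 0.325.

σ ≈ 0.317, CV ≈ 0.325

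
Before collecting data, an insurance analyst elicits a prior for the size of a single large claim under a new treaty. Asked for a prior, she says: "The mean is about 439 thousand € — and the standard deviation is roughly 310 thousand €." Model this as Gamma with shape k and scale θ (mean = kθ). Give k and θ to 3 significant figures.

For Gamma(k, scale θ): mean = kθ, variance = kθ², so CV = 1/√k.
CV = SD/mean = 310/439 = 0.7062, hence k = 1/CV² = 2.01.
Then θ = mean/k = 439/2.01 = 219.

k ≈ 2.01, θ ≈ 219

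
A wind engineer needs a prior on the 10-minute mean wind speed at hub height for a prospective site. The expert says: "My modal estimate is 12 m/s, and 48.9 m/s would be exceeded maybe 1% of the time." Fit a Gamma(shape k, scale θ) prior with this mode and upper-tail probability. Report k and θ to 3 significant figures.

Gamma(k,θ) with k>1 has mode (k−1)θ, so θ = 12/(k−1).
Need P(X < 48.9) = 0.99 with θ tied to k this way. Start at k = 2, θ = 12: P(X<48.9) ≈ 0.914.
Too low — raise k to concentrate. Iterating converges to k ≈ 3.11.
Then θ = 12/(3.11−1) ≈ 5.7.

k ≈ 3.11, θ ≈ 5.7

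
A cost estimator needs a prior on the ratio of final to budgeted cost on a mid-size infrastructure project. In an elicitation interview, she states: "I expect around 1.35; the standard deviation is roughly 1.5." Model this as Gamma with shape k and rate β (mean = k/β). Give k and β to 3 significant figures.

k ≈ 0.81, β ≈ 0.6

For Gamma(k, rate β): mean = k/β, variance = k/β², so CV = 1/√k.
CV = SD/mean = 1.5/1.35 = 1.111, hence k = 1/CV² = 0.81.
Then β = k/mean = 0.81/1.35 = 0.6.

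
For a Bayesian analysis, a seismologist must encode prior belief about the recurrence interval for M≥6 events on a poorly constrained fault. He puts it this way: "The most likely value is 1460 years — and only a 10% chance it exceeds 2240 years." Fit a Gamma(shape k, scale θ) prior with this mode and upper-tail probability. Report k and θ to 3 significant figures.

Gamma(k,θ) with k>1 has mode (k−1)θ, so θ = 1460/(k−1).
Need P(X < 2240) = 0.9 with θ tied to k this way. Start at k = 2, θ = 1460: P(X<2240) ≈ 0.454.
Too low — raise k to concentrate. Iterating converges to k ≈ 11.2.
Then θ = 1460/(11.2−1) ≈ 143.

k ≈ 11.2, θ ≈ 143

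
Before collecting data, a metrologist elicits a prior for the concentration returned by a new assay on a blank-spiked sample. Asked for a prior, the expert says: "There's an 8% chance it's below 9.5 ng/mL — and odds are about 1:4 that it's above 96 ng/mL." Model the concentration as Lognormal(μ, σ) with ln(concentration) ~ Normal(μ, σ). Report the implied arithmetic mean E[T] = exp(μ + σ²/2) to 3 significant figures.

E[T] ≈ 68.6 ng/mL

If T ~ Lognormal(μ,σ) then ln T ~ Normal(μ,σ), so the p-quantile of ln T is μ + z_p·σ.
ln(9.5) = 2.251 and ln(96) = 4.564; z_{0.08} = -1.405, z_{0.8} = 0.8416.
σ = (4.564 − 2.251)/(0.8416 − (-1.405)) = 1.030.
μ = 2.251 − (-1.405)·1.030 = 3.698.
E[T] = exp(μ + σ²/2) = exp(3.698 + 0.5300) = 68.6 ng/mL.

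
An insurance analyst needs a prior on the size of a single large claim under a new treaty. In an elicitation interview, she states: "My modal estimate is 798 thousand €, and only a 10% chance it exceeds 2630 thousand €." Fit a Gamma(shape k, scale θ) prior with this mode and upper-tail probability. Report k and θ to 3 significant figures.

k ≈ 2.32, θ ≈ 602

Gamma(k,θ) with k>1 has mode (k−1)θ, so θ = 798/(k−1).
Need P(X < 2630) = 0.9 with θ tied to k this way. Start at k = 2, θ = 798: P(X<2630) ≈ 0.841.
Too low — raise k to concentrate. Iterating converges to k ≈ 2.32.
Then θ = 798/(2.32−1) ≈ 602.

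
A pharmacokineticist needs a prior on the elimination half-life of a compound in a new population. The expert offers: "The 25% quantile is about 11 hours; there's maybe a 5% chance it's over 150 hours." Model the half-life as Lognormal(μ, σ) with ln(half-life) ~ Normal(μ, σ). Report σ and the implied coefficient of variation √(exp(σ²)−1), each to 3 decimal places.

If T ~ Lognormal(μ,σ) then ln T ~ Normal(μ,σ), so the p-quantile of ln T is μ + z_p·σ.
ln(11) = 2.398 and ln(150) = 5.011; z_{0.25} = -0.6745, z_{0.95} = 1.645.
σ = (5.011 − 2.398)/(1.645 − (-0.6745)) = 1.126.
μ = 2.398 − (-0.6745)·1.126 = 3.158.
CV = √(exp(σ²)−1) = √(exp(1.2690)−1) = 1.599.

σ ≈ 1.126, CV ≈ 1.599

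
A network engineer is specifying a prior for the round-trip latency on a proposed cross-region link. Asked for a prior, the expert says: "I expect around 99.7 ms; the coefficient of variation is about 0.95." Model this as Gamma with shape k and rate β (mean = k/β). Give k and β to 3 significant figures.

For Gamma(k, rate β): mean = k/β, variance = k/β², so CV = 1/√k.
CV = 0.95, hence k = 1/CV² = 1.11.
Then β = k/mean = 1.11/99.7 = 0.0111.

k ≈ 1.11, β ≈ 0.0111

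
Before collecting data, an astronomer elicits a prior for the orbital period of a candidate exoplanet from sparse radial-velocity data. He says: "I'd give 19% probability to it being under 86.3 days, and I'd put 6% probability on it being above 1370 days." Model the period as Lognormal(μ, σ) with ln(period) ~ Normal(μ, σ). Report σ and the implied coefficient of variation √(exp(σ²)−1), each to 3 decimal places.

If T ~ Lognormal(μ,σ) then ln T ~ Normal(μ,σ), so the p-quantile of ln T is μ + z_p·σ.
ln(86.3) = 4.458 and ln(1370) = 7.223; z_{0.19} = -0.8779, z_{0.94} = 1.555.
σ = (7.223 − 4.458)/(1.555 − (-0.8779)) = 1.137.
μ = 4.458 − (-0.8779)·1.137 = 5.456.
CV = √(exp(σ²)−1) = √(exp(1.2916)−1) = 1.624.

σ ≈ 1.137, CV ≈ 1.624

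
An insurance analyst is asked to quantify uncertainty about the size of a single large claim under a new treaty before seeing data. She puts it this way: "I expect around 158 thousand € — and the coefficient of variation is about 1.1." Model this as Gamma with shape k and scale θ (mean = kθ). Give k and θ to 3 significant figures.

For Gamma(k, scale θ): mean = kθ, variance = kθ², so CV = 1/√k.
CV = 1.1, hence k = 1/CV² = 0.826.
Then θ = mean/k = 158/0.826 = 191.

k ≈ 0.826, θ ≈ 191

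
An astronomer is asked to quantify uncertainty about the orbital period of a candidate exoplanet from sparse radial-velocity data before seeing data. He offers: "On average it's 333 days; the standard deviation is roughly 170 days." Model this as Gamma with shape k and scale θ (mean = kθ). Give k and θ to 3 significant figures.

k ≈ 3.84, θ ≈ 86.8

For Gamma(k, scale θ): mean = kθ, variance = kθ², so CV = 1/√k.
CV = SD/mean = 170/333 = 0.5105, hence k = 1/CV² = 3.84.
Then θ = mean/k = 333/3.84 = 86.8.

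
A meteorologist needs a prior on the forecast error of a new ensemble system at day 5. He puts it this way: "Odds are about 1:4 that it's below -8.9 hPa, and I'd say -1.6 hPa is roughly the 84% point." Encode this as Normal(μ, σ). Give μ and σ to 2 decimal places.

μ = -5.55, σ = 3.98

The p-quantile of Normal(μ,σ) is μ + z_p·σ, with z_{0.2} = -0.8416 and z_{0.84} = 0.9945.
Eliminate σ: μ = (z₂·x₁ − z₁·x₂)/(z₂ − z₁) = (0.9945·-8.9 − (-0.8416)·-1.6)/1.836 = -5.55.
Then σ = (x₂ − x₁)/(z₂ − z₁) = (-1.6 − -8.9)/1.836 = 3.98.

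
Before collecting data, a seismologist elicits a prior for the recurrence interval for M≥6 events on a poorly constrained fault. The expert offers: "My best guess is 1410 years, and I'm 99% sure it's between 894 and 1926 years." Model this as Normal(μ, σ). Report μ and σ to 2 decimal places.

A symmetric 99% interval runs μ ± z·σ with z = 2.576.
Half-width = 516, so σ = 516/2.576 = 200.32.
μ is the stated best guess, 1410.00.

μ = 1410.00, σ = 200.32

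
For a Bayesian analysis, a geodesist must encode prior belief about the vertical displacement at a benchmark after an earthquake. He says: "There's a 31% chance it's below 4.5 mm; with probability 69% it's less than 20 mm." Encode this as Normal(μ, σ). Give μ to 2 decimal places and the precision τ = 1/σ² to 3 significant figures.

μ = 12.25, τ = 0.00409

For Normal(μ,σ), the p-quantile is μ + z_p·σ. Here z_{0.31} = -0.4959, z_{0.69} = 0.4959.
So 4.5 = μ − 0.4959σ and 20 = μ + 0.4959σ.
Subtracting: σ = (20 − 4.5)/(0.4959 − (-0.4959)) = 15.63.
Then μ = 4.5 − (-0.4959)·15.63 = 12.25.
Precision τ = 1/σ² = 1/15.63² = 0.00409.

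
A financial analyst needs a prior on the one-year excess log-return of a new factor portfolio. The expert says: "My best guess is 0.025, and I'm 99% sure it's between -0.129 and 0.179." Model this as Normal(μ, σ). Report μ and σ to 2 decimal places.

μ = 0.03, σ = 0.06

A symmetric 99% interval runs μ ± z·σ with z = 2.576.
Half-width = 0.154, so σ = 0.154/2.576 = 0.06.
μ is the stated best guess, 0.03.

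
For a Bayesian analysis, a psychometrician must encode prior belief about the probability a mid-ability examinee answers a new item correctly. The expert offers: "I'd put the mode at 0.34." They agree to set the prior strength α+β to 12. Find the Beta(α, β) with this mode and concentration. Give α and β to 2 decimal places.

α = 4.40, β = 7.60

For α,β > 1 the Beta mode is (α−1)/(α+β−2). With α+β = 12, the mode is (α−1)/10.
Set (α−1)/10 = 0.34 → α = 1 + 0.34·10 = 4.40.
β = 12 − α = 7.60.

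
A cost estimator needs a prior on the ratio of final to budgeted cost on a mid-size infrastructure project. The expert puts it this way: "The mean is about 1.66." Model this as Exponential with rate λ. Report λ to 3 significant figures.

λ ≈ 0.602

Exponential mean = 1/λ, so λ = 1/1.66 = 0.602.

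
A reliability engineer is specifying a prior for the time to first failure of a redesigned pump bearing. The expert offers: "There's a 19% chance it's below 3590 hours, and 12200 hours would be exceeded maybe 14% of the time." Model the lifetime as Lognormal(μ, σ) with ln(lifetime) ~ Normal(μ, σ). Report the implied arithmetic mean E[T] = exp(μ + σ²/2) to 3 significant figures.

If T ~ Lognormal(μ,σ) then ln T ~ Normal(μ,σ), so the p-quantile of ln T is μ + z_p·σ.
ln(3590) = 8.186 and ln(12200) = 9.409; z_{0.19} = -0.8779, z_{0.86} = 1.08.
σ = (9.409 − 8.186)/(1.08 − (-0.8779)) = 0.625.
μ = 8.186 − (-0.8779)·0.625 = 8.734.
E[T] = exp(μ + σ²/2) = exp(8.734 + 0.1951) = 7550 hours.

E[T] ≈ 7550 hours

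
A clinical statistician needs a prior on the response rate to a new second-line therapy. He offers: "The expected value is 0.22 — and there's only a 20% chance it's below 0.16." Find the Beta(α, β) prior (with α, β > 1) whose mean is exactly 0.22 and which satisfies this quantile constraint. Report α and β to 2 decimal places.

With mean 0.22 fixed, write α = 0.22s, β = 0.78s where s = α+β.
Need P(θ < 0.16) = 0.2 under Beta(0.22s, 0.78s). Normal approximation: (q−m)/√(m(1−m)/s) ≈ z_{0.2} = -0.842, so s ≈ 0.22·0.78·(-0.842)²/(0.16−0.22)² = 33.8.
At s = 33.8: P(θ<0.16) ≈ 0.205. Adjusting to match 0.2 gives s ≈ 34.98.
So α = 0.22·34.98 ≈ 7.70, β = 0.78·34.98 ≈ 27.28.

α ≈ 7.70, β ≈ 27.28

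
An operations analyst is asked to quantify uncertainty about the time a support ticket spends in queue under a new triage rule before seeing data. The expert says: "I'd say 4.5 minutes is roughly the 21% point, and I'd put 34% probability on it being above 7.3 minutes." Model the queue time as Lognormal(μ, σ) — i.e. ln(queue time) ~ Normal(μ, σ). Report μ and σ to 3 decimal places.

μ ≈ 1.824, σ ≈ 0.397

If T ~ Lognormal(μ,σ) then ln T ~ Normal(μ,σ), so the p-quantile of ln T is μ + z_p·σ.
ln(4.5) = 1.504 and ln(7.3) = 1.988; z_{0.21} = -0.8064, z_{0.66} = 0.4125.
σ = (1.988 − 1.504)/(0.4125 − (-0.8064)) = 0.397.
μ = 1.504 − (-0.8064)·0.397 = 1.824.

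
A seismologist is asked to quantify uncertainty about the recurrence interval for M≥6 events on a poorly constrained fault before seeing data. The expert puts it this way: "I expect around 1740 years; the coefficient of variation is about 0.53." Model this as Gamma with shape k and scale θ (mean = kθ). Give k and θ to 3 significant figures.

k ≈ 3.56, θ ≈ 489

For Gamma(k, scale θ): mean = kθ, variance = kθ², so CV = 1/√k.
CV = 0.53, hence k = 1/CV² = 3.56.
Then θ = mean/k = 1740/3.56 = 489.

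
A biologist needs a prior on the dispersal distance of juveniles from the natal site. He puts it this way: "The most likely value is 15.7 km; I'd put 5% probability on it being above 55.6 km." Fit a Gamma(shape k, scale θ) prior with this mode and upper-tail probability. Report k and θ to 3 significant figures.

k ≈ 2.61, θ ≈ 9.74

Gamma(k,θ) with k>1 has mode (k−1)θ, so θ = 15.7/(k−1).
Need P(X < 55.6) = 0.95 with θ tied to k this way. Start at k = 2, θ = 15.7: P(X<55.6) ≈ 0.868.
Too low — raise k to concentrate. Iterating converges to k ≈ 2.61.
Then θ = 15.7/(2.61−1) ≈ 9.74.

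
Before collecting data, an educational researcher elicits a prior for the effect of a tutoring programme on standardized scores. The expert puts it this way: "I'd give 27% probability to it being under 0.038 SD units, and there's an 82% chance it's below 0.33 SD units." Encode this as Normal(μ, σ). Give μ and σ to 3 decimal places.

μ = 0.155, σ = 0.191

The p-quantile of Normal(μ,σ) is μ + z_p·σ, with z_{0.27} = -0.6128 and z_{0.82} = 0.9154.
Eliminate σ: μ = (z₂·x₁ − z₁·x₂)/(z₂ − z₁) = (0.9154·0.038 − (-0.6128)·0.33)/1.528 = 0.155.
Then σ = (x₂ − x₁)/(z₂ − z₁) = (0.33 − 0.038)/1.528 = 0.191.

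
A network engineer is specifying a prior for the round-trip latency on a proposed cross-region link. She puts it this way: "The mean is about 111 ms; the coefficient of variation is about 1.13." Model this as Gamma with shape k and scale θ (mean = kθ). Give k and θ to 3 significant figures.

For Gamma(k, scale θ): mean = kθ, variance = kθ², so CV = 1/√k.
CV = 1.13, hence k = 1/CV² = 0.783.
Then θ = mean/k = 111/0.783 = 142.

k ≈ 0.783, θ ≈ 142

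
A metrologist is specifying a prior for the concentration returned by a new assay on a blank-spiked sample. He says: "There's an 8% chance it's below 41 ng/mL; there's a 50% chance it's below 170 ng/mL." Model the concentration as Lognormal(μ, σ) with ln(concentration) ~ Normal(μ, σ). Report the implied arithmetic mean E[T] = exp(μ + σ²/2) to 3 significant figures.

E[T] ≈ 284 ng/mL

If T ~ Lognormal(μ,σ) then ln T ~ Normal(μ,σ), so the p-quantile of ln T is μ + z_p·σ.
ln(41) = 3.714 and ln(170) = 5.136; z_{0.08} = -1.405, z_{0.5} = 0.
σ = (5.136 − 3.714)/(0 − (-1.405)) = 1.012.
μ = 3.714 − (-1.405)·1.012 = 5.136.
E[T] = exp(μ + σ²/2) = exp(5.136 + 0.5123) = 284 ng/mL.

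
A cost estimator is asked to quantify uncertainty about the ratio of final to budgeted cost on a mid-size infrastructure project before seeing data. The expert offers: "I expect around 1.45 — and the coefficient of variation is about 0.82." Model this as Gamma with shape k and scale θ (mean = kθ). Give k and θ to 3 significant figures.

For Gamma(k, scale θ): mean = kθ, variance = kθ², so CV = 1/√k.
CV = 0.82, hence k = 1/CV² = 1.49.
Then θ = mean/k = 1.45/1.49 = 0.975.

k ≈ 1.49, θ ≈ 0.975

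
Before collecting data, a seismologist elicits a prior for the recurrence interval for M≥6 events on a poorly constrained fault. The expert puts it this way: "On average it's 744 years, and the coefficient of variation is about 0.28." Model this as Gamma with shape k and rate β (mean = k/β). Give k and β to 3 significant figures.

For Gamma(k, rate β): mean = k/β, variance = k/β², so CV = 1/√k.
CV = 0.28, hence k = 1/CV² = 12.8.
Then β = k/mean = 12.8/744 = 0.0171.

k ≈ 12.8, β ≈ 0.0171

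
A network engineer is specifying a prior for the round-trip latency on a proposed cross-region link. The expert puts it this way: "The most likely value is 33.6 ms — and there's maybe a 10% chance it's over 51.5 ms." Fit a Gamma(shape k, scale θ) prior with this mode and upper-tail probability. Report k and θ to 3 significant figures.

Gamma(k,θ) with k>1 has mode (k−1)θ, so θ = 33.6/(k−1).
Need P(X < 51.5) = 0.9 with θ tied to k this way. Start at k = 2, θ = 33.6: P(X<51.5) ≈ 0.453.
Too low — raise k to concentrate. Iterating converges to k ≈ 11.2.
Then θ = 33.6/(11.2−1) ≈ 3.28.

k ≈ 11.2, θ ≈ 3.28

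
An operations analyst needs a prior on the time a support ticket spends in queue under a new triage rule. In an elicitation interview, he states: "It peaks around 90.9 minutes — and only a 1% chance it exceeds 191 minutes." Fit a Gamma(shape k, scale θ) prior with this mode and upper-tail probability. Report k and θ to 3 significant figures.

k ≈ 9.82, θ ≈ 10.3

Gamma(k,θ) with k>1 has mode (k−1)θ, so θ = 90.9/(k−1).
Need P(X < 191) = 0.99 with θ tied to k this way. Start at k = 2, θ = 90.9: P(X<191) ≈ 0.621.
Too low — raise k to concentrate. Iterating converges to k ≈ 9.82.
Then θ = 90.9/(9.82−1) ≈ 10.3.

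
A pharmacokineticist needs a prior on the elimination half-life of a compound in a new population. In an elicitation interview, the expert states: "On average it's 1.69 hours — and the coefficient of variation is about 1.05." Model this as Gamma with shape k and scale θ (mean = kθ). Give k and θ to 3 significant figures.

For Gamma(k, scale θ): mean = kθ, variance = kθ², so CV = 1/√k.
CV = 1.05, hence k = 1/CV² = 0.907.
Then θ = mean/k = 1.69/0.907 = 1.86.

k ≈ 0.907, θ ≈ 1.86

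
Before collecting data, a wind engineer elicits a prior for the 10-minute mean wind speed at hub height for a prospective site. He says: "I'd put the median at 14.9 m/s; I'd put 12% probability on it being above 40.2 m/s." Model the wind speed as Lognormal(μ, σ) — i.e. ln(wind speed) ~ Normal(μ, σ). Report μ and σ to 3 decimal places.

If T ~ Lognormal(μ,σ) then ln T ~ Normal(μ,σ), so the p-quantile of ln T is μ + z_p·σ.
ln(14.9) = 2.701 and ln(40.2) = 3.694; z_{0.5} = 0, z_{0.88} = 1.175.
σ = (3.694 − 2.701)/(1.175 − (0)) = 0.845.
μ = 2.701 − (0)·0.845 = 2.701.

μ ≈ 2.701, σ ≈ 0.845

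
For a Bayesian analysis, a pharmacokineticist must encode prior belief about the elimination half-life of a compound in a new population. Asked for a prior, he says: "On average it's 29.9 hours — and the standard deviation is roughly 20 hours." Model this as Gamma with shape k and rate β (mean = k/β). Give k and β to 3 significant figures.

k ≈ 2.24, β ≈ 0.0747

For Gamma(k, rate β): mean = k/β, variance = k/β², so CV = 1/√k.
CV = SD/mean = 20/29.9 = 0.6689, hence k = 1/CV² = 2.24.
Then β = k/mean = 2.24/29.9 = 0.0747.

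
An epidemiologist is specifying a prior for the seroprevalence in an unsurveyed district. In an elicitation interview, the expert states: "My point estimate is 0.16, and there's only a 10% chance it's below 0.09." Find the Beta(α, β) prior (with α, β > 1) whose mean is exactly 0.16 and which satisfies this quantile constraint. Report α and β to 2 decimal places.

α ≈ 6.25, β ≈ 32.82

With mean 0.16 fixed, write α = 0.16s, β = 0.84s where s = α+β.
Need P(θ < 0.09) = 0.1 under Beta(0.16s, 0.84s). Normal approximation: (q−m)/√(m(1−m)/s) ≈ z_{0.1} = -1.28, so s ≈ 0.16·0.84·(-1.28)²/(0.09−0.16)² = 45.0.
At s = 45.0: P(θ<0.09) ≈ 0.082. Adjusting to match 0.1 gives s ≈ 39.07.
So α = 0.16·39.07 ≈ 6.25, β = 0.84·39.07 ≈ 32.82.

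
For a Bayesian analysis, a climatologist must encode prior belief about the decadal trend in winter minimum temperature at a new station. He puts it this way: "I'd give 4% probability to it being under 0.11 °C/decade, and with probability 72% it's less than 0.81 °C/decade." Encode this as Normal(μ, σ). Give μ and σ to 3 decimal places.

For Normal(μ,σ), the p-quantile is μ + z_p·σ. Here z_{0.04} = -1.751, z_{0.72} = 0.5828.
So 0.11 = μ − 1.751σ and 0.81 = μ + 0.5828σ.
Subtracting: σ = (0.81 − 0.11)/(0.5828 − (-1.751)) = 0.300.
Then μ = 0.11 − (-1.751)·0.300 = 0.635.

μ = 0.635, σ = 0.300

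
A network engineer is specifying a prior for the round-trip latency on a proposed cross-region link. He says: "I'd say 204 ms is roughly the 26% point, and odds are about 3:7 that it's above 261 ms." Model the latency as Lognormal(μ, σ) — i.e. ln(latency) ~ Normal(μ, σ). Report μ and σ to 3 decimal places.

μ ≈ 5.454, σ ≈ 0.211

If T ~ Lognormal(μ,σ) then ln T ~ Normal(μ,σ), so the p-quantile of ln T is μ + z_p·σ.
ln(204) = 5.318 and ln(261) = 5.565; z_{0.26} = -0.6433, z_{0.7} = 0.5244.
σ = (5.565 − 5.318)/(0.5244 − (-0.6433)) = 0.211.
μ = 5.318 − (-0.6433)·0.211 = 5.454.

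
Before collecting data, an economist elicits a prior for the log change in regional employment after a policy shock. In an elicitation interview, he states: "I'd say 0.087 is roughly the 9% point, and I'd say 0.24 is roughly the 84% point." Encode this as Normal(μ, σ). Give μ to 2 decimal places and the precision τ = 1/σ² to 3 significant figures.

For Normal(μ,σ), the p-quantile is μ + z_p·σ. Here z_{0.09} = -1.341, z_{0.84} = 0.9945.
So 0.087 = μ − 1.341σ and 0.24 = μ + 0.9945σ.
Subtracting: σ = (0.24 − 0.087)/(0.9945 − (-1.341)) = 0.07.
Then μ = 0.087 − (-1.341)·0.07 = 0.17.
Precision τ = 1/σ² = 1/0.06552² = 233.

μ = 0.17, τ = 233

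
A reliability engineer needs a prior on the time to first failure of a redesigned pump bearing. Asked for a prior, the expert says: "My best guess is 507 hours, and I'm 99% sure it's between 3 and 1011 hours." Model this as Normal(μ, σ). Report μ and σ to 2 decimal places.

A symmetric 99% interval runs μ ± z·σ with z = 2.576.
Half-width = 504, so σ = 504/2.576 = 195.67.
μ is the stated best guess, 507.00.

μ = 507.00, σ = 195.67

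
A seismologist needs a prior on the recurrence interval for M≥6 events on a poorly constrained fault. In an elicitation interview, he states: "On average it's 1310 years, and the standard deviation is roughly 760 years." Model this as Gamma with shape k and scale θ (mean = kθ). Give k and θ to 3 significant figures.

k ≈ 2.97, θ ≈ 441

For Gamma(k, scale θ): mean = kθ, variance = kθ², so CV = 1/√k.
CV = SD/mean = 760/1310 = 0.5802, hence k = 1/CV² = 2.97.
Then θ = mean/k = 1310/2.97 = 441.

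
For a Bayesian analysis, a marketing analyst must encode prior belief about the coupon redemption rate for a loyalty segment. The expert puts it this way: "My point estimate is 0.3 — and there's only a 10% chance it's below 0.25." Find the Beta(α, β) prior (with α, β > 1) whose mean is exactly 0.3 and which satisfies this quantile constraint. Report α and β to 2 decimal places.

α ≈ 40.17, β ≈ 93.74

With mean 0.3 fixed, write α = 0.3s, β = 0.7s where s = α+β.
Need P(θ < 0.25) = 0.1 under Beta(0.3s, 0.7s). Normal approximation: (q−m)/√(m(1−m)/s) ≈ z_{0.1} = -1.28, so s ≈ 0.3·0.7·(-1.28)²/(0.25−0.3)² = 138.0.
At s = 138.0: P(θ<0.25) ≈ 0.097. Adjusting to match 0.1 gives s ≈ 133.91.
So α = 0.3·133.91 ≈ 40.17, β = 0.7·133.91 ≈ 93.74.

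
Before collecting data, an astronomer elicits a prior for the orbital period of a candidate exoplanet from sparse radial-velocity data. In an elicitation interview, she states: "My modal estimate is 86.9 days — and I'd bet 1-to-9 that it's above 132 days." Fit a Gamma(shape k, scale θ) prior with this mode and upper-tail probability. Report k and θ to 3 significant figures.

k ≈ 11.7, θ ≈ 8.15

Gamma(k,θ) with k>1 has mode (k−1)θ, so θ = 86.9/(k−1).
Need P(X < 132) = 0.9 with θ tied to k this way. Start at k = 2, θ = 86.9: P(X<132) ≈ 0.449.
Too low — raise k to concentrate. Iterating converges to k ≈ 11.7.
Then θ = 86.9/(11.7−1) ≈ 8.15.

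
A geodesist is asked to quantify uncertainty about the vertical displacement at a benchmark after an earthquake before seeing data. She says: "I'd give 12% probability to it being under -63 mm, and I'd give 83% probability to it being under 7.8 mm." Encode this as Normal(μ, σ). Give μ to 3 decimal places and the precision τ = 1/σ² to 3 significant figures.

For Normal(μ,σ), the p-quantile is μ + z_p·σ. Here z_{0.12} = -1.175, z_{0.83} = 0.9542.
So -63 = μ − 1.175σ and 7.8 = μ + 0.9542σ.
Subtracting: σ = (7.8 − -63)/(0.9542 − (-1.175)) = 33.253.
Then μ = -63 − (-1.175)·33.253 = -23.929.
Precision τ = 1/σ² = 1/33.25² = 0.000904.

μ = -23.929, τ = 0.000904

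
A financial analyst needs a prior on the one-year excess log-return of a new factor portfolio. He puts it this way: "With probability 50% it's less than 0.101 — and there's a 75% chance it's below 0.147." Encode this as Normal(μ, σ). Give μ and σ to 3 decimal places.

μ = 0.101, σ = 0.068

The p-quantile of Normal(μ,σ) is μ + z_p·σ, with z_{0.5} = 0 and z_{0.75} = 0.6745.
Eliminate σ: μ = (z₂·x₁ − z₁·x₂)/(z₂ − z₁) = (0.6745·0.101 − (0)·0.147)/0.6745 = 0.101.
Then σ = (x₂ − x₁)/(z₂ − z₁) = (0.147 − 0.101)/0.6745 = 0.068.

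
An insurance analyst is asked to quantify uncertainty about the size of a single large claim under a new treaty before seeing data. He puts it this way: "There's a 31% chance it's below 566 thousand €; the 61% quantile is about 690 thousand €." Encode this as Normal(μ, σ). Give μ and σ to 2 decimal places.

μ = 645.32, σ = 159.97

The p-quantile of Normal(μ,σ) is μ + z_p·σ, with z_{0.31} = -0.4959 and z_{0.61} = 0.2793.
Eliminate σ: μ = (z₂·x₁ − z₁·x₂)/(z₂ − z₁) = (0.2793·566 − (-0.4959)·690)/0.7752 = 645.32.
Then σ = (x₂ − x₁)/(z₂ − z₁) = (690 − 566)/0.7752 = 159.97.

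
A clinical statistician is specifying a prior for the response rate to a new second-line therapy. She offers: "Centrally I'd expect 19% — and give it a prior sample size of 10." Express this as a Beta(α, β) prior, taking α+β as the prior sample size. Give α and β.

α = 1.9, β = 8.1

Under the effective-sample-size interpretation, Beta(α, β) has prior mean α/(α+β) and prior sample size α+β.
So α+β = 10 and α/(α+β) = 0.19, giving α = 0.19·10 = 1.9 and β = 10 − 1.9 = 8.1.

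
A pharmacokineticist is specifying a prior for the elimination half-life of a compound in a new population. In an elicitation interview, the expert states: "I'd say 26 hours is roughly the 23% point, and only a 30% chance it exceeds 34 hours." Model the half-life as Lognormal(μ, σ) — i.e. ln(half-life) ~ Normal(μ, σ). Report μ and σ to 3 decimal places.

μ ≈ 3.415, σ ≈ 0.212

If T ~ Lognormal(μ,σ) then ln T ~ Normal(μ,σ), so the p-quantile of ln T is μ + z_p·σ.
ln(26) = 3.258 and ln(34) = 3.526; z_{0.23} = -0.7388, z_{0.7} = 0.5244.
σ = (3.526 − 3.258)/(0.5244 − (-0.7388)) = 0.212.
μ = 3.258 − (-0.7388)·0.212 = 3.415.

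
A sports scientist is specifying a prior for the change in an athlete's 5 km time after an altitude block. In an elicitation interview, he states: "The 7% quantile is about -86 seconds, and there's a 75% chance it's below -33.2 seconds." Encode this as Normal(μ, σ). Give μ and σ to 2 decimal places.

μ = -49.76, σ = 24.55

The p-quantile of Normal(μ,σ) is μ + z_p·σ, with z_{0.07} = -1.476 and z_{0.75} = 0.6745.
Eliminate σ: μ = (z₂·x₁ − z₁·x₂)/(z₂ − z₁) = (0.6745·-86 − (-1.476)·-33.2)/2.15 = -49.76.
Then σ = (x₂ − x₁)/(z₂ − z₁) = (-33.2 − -86)/2.15 = 24.55.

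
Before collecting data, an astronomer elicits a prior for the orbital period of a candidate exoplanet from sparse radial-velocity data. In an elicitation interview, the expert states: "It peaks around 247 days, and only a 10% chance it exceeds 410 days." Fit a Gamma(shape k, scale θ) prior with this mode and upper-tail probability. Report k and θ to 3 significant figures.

Gamma(k,θ) with k>1 has mode (k−1)θ, so θ = 247/(k−1).
Need P(X < 410) = 0.9 with θ tied to k this way. Start at k = 2, θ = 247: P(X<410) ≈ 0.494.
Too low — raise k to concentrate. Iterating converges to k ≈ 8.35.
Then θ = 247/(8.35−1) ≈ 33.6.

k ≈ 8.35, θ ≈ 33.6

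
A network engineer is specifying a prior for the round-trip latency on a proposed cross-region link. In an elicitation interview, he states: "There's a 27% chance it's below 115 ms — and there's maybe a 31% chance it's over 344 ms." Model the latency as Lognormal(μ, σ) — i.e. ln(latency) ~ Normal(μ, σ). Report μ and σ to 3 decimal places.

μ ≈ 5.351, σ ≈ 0.988

If T ~ Lognormal(μ,σ) then ln T ~ Normal(μ,σ), so the p-quantile of ln T is μ + z_p·σ.
ln(115) = 4.745 and ln(344) = 5.841; z_{0.27} = -0.6128, z_{0.69} = 0.4959.
σ = (5.841 − 4.745)/(0.4959 − (-0.6128)) = 0.988.
μ = 4.745 − (-0.6128)·0.988 = 5.351.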